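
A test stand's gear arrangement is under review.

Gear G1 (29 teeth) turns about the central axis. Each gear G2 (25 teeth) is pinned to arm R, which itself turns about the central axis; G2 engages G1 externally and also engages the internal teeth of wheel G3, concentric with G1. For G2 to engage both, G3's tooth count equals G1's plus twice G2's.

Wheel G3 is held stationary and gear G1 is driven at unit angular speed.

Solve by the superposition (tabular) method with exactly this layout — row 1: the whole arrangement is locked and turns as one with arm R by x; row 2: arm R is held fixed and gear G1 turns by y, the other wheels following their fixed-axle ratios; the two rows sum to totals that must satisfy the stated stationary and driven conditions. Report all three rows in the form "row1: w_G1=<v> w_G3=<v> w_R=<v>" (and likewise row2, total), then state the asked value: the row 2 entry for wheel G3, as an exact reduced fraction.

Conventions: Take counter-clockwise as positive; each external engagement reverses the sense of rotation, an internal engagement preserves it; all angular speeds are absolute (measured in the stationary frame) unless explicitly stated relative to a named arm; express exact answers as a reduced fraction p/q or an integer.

planetary set (29T centre, 25T on arm, 79T internal) — Willis relation
row 1: whole set turns with the arm by x
superposition row 2 [arm held]: sun y, ring −(29/79)·y, arm 0
boundary: total ω_ring = x − (29/79)·y = 0 and total ω_sun = x + y = 1  ⇒  y = 79/108, x = 29/108
row 2 ring = −(29/79)·79/108 = -29/108
totals (row 1 + row 2): sun 29/108 + 79/108 = 1, ring 29/108 + (-29/108) = 0, arm 29/108 + 0 = 29/108
asked cell (row2, ring) = -29/108

row1: w_G1=29/108 w_G3=29/108 w_R=29/108
row2: w_G1=79/108 w_G3=-29/108 w_R=0
total: w_G1=1 w_G3=0 w_R=29/108
asked value: -29/108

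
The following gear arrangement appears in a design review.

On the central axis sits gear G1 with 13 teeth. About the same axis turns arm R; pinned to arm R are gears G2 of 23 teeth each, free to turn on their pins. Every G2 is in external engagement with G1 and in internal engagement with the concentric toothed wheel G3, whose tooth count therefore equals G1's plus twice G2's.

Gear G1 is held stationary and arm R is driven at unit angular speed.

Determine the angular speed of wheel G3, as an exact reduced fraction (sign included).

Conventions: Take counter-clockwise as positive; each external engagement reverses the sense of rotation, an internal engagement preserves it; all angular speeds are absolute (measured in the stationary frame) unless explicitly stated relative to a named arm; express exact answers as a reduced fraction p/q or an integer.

72/59

planetary set (13T centre, 23T on arm, 59T internal) — Willis relation
ring teeth: 13 + 2·23 = 59
13(ω_sun−ω_arm) = −59(ω_ring−ω_arm),  ω_sun = 0, ω_arm = 1
ω_ring = 1 − (13/59)(0−1) = 72/59
exact speed ratio = 72/59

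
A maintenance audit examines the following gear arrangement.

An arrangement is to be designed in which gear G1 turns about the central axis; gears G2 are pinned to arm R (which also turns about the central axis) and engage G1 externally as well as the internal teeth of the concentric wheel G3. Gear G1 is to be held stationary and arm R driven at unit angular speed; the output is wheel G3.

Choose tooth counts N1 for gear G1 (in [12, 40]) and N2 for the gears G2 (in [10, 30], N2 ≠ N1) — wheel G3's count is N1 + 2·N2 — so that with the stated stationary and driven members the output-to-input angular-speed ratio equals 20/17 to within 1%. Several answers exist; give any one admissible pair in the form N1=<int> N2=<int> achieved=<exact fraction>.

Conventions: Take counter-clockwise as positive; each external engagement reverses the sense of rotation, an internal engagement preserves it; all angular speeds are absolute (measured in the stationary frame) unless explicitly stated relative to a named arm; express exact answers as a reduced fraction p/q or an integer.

N1=12 N2=28 achieved=20/17

planetary set to be sized for 20/17 (Willis relation)
Willis with ω_sun = 0: ω_ring/ω_arm = (N1+N3)/N3; set equal to 20/17  ⇒  N3/N1 = 1/(20/17 − 1) = 17/3
N3 = N1 + 2·N2  ⇒  N2/N1 = (N3/N1 − 1)/2 = (17/3 − 1)/2 = 7/3
smallest multiple with N1 ≥ 12 and N2 ≥ 10: k = 4  ⇒  N1 = 4·3 = 12, N2 = 4·7 = 28 (N1 ≤ 40, N2 ≤ 30, N2 ≠ N1 ✓), N3 = 12 + 2·28 = 68
check: (N1+N3)/N3 with N1 = 12, N3 = 68 gives 20/17; |achieved − target| = 0 ≤ 1/85 ✓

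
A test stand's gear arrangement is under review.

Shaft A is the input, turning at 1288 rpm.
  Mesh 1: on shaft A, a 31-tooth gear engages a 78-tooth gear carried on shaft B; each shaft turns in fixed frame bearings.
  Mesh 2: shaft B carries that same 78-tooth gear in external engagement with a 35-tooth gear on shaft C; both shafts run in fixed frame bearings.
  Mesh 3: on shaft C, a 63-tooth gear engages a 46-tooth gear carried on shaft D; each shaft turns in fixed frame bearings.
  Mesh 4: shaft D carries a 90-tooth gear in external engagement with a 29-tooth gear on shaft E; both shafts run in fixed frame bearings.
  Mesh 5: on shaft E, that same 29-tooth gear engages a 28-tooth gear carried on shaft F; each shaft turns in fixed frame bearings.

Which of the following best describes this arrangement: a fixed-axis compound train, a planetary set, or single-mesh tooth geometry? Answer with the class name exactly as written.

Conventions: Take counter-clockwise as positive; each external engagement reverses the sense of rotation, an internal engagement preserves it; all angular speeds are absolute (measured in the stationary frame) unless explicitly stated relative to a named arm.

topology: fixed-axis compound train — 5 meshes, A→F
classification: fixed-axis compound train

fixed-axis compound train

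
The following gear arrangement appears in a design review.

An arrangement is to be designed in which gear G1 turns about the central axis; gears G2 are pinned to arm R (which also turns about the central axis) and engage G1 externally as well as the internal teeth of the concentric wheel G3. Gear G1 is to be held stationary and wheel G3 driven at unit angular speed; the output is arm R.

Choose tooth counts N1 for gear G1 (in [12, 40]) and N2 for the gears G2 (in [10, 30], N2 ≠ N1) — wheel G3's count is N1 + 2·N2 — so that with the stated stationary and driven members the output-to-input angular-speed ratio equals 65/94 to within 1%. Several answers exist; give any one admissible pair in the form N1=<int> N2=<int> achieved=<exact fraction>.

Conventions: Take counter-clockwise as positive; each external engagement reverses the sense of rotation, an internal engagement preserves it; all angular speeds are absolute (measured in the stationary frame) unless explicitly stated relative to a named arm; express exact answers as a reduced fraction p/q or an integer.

N1=29 N2=18 achieved=65/94

planetary set to be sized for 65/94 (Willis relation)
Willis with ω_sun = 0: ω_arm/ω_ring = N3/(N1+N3); set equal to 65/94  ⇒  N3/N1 = (65/94)/(1 − 65/94) = 65/29
N3 = N1 + 2·N2  ⇒  N2/N1 = (N3/N1 − 1)/2 = (65/29 − 1)/2 = 18/29
smallest multiple with N1 ≥ 12 and N2 ≥ 10: k = 1  ⇒  N1 = 1·29 = 29, N2 = 1·18 = 18 (N1 ≤ 40, N2 ≤ 30, N2 ≠ N1 ✓), N3 = 29 + 2·18 = 65
check: N3/(N1+N3) with N1 = 29, N3 = 65 gives 65/94; |achieved − target| = 0 ≤ 13/1880 ✓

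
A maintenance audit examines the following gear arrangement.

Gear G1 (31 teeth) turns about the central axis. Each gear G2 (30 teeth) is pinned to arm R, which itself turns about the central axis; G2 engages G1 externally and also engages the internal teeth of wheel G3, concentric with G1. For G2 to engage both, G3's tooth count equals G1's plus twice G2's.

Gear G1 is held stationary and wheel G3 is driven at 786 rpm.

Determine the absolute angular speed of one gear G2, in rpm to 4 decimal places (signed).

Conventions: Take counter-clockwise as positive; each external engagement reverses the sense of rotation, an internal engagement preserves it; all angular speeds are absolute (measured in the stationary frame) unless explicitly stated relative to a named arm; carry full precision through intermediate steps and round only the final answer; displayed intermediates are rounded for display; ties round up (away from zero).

+1192.1000 rpm

topology: planetary set — G1 31T / G2 30T / G3 91T, arm = carrier (Willis)
normalise by the input: solve with ω_ring = 1, then scale by 786 rpm
ring teeth: 31 + 2·30 = 91
31(ω_sun−ω_arm) = −91(ω_ring−ω_arm),  ω_sun = 0, ω_ring = 1
31(0−ω_arm) = −91(1−ω_arm)  ⇒  122·ω_arm = 91  ⇒  ω_arm = 91/122
sun–planet mesh: 31·(0−91/122) = −30·(ω_p−ω_arm)  ⇒  ω_p−ω_arm = 2821/3660
ω_p = 91/122 + 2821/3660 = 91/60
scale: ω_p = 91/60 × 786 rpm = +1192.1000 rpm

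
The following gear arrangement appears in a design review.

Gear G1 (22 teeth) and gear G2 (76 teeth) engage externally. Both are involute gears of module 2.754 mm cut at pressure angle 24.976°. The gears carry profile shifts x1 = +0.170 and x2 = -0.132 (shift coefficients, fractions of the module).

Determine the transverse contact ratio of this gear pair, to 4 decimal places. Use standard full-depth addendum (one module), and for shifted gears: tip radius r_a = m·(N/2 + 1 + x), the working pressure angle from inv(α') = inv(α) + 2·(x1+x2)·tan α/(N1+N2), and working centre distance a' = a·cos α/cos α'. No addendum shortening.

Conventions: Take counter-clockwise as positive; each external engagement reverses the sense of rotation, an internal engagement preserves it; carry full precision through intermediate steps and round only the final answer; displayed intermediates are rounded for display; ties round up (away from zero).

1.4757

single-mesh involute tooth geometry (22T engaging 76T at module 2.754)
base radii: r_b1 = 27.461049, r_b2 = 94.865440
tip radii: r_a1 = 33.516180, r_a2 = 107.042472
inv(α') = inv(24.976°) + 2·(+0.170-0.132)·tan α/(22+76) = 0.03024559  ⇒  α' = 25.07098°
a' = a·cos α / cos α' = 134.9460·cos 24.976°/cos 25.07098° = 135.050466
action lengths: √(r_a1²−r_b1²) = 19.215232, √(r_a2²−r_b2²) = 49.584665
base pitch p_b = π·m·cos α = 7.842857
CR = (19.215232 + 49.584665 − 135.050466·sin 25.07098°)/7.842857 = 1.475676
contact ratio ≈ 1.4757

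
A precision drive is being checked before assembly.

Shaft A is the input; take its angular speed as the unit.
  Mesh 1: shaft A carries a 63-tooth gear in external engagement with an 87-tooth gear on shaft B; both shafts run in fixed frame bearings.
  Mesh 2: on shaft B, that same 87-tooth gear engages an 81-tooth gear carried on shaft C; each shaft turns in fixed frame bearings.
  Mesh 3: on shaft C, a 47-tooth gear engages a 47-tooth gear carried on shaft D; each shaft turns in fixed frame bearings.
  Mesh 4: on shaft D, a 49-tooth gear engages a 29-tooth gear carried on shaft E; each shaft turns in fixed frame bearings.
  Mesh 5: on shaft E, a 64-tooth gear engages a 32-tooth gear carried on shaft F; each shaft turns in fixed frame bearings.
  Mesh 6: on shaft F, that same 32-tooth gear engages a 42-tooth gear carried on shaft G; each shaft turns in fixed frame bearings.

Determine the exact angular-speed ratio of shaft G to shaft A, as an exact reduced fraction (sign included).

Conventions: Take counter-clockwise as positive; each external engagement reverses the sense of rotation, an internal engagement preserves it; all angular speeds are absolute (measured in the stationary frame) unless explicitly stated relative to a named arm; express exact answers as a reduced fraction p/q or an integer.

class = fixed-axis compound train [6 meshes; 6 ratios multiply, 6 sense flips]
mesh 1 [63T→87T]: running ratio 21/29, sense −
mesh 2 [87T→81T]: running ratio 7/9, sense +
mesh 3 [47T→47T]: running ratio 7/9, sense −
mesh 4 [49T→29T]: running ratio 343/261, sense +
mesh 5 [64T→32T]: running ratio 686/261, sense −
mesh 6 [32T→42T]: running ratio 1568/783, sense +
ω_out/ω_in = 1568/783

1568/783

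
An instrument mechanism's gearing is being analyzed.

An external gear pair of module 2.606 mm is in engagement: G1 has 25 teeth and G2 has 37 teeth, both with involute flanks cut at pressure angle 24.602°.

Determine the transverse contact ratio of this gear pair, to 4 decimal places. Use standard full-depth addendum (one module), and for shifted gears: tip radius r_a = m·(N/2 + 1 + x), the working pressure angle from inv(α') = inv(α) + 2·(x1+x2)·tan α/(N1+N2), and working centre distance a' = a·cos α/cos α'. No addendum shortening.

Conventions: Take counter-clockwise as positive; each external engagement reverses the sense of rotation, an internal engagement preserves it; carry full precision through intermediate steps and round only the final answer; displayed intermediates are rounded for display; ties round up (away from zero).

1.4861

single-mesh involute tooth geometry (25T engaging 37T at module 2.606)
base radii: r_b1 = 29.617893, r_b2 = 43.834481
tip radii: r_a1 = 35.181000, r_a2 = 50.817000
no profile shift: α' = α, a' = a
action lengths: √(r_a1²−r_b1²) = 18.986395, √(r_a2²−r_b2²) = 25.708087
base pitch p_b = π·m·cos α = 7.443788
CR = (18.986395 + 25.708087 − 80.786000·sin 24.60200°)/7.443788 = 1.486106
contact ratio ≈ 1.4861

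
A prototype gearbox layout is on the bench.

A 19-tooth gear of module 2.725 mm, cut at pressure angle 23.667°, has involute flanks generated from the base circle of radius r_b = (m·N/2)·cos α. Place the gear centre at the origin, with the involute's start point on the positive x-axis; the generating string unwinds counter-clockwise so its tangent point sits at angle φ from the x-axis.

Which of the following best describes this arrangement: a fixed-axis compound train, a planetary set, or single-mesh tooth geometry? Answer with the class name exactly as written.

single-mesh tooth geometry

topology: single-mesh involute geometry — m = 2.725, N = 19
classification: single-mesh tooth geometry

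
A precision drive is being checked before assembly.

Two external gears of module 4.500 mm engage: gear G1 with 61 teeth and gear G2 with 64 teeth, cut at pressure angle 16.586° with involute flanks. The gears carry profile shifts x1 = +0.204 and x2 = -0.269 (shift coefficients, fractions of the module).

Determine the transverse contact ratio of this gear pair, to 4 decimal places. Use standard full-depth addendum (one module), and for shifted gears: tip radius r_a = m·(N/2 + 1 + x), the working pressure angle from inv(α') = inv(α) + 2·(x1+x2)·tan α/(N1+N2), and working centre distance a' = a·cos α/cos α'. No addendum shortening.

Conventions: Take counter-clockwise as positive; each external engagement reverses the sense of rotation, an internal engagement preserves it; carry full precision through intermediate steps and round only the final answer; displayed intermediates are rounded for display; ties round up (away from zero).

single-mesh involute tooth geometry (61T engaging 64T at module 4.500)
base radii: r_b1 = 131.539350, r_b2 = 138.008499
tip radii: r_a1 = 142.668000, r_a2 = 147.289500
inv(α') = inv(16.586°) + 2·(+0.204-0.269)·tan α/(61+64) = 0.00805683  ⇒  α' = 16.38333°
a' = a·cos α / cos α' = 281.2500·cos 16.586°/cos 16.38333° = 280.955756
action lengths: √(r_a1²−r_b1²) = 55.240904, √(r_a2²−r_b2²) = 51.457274
base pitch p_b = π·m·cos α = 13.548953
CR = (55.240904 + 51.457274 − 280.955756·sin 16.38333°)/13.548953 = 2.026071
contact ratio ≈ 2.0261

2.0261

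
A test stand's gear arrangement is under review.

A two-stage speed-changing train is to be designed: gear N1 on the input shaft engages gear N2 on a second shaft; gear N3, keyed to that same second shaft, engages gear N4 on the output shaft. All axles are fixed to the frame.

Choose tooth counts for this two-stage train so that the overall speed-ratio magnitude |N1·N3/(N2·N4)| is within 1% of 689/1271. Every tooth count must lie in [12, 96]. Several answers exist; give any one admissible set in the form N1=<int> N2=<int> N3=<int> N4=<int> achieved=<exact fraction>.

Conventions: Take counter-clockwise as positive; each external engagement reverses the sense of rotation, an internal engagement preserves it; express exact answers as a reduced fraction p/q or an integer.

N1=13 N2=31 N3=53 N4=41 achieved=689/1271

topology: fixed-axis compound train — 2 stages, target 689/1271
target = 689/1271 in lowest terms: an exact hit needs N1·N3 = k·689 and N2·N4 = k·1271 for one integer k, every count in [12, 96]; additionally prefer no 1:1 stage (N1 ≠ N2, N3 ≠ N4)
k = 1: N1·N3 = 689 = 13·53, N2·N4 = 1271 = 31·41
achieved = 13·53/(31·41) = 689/1271; |achieved − target| = 0 ≤ 689/127100 ✓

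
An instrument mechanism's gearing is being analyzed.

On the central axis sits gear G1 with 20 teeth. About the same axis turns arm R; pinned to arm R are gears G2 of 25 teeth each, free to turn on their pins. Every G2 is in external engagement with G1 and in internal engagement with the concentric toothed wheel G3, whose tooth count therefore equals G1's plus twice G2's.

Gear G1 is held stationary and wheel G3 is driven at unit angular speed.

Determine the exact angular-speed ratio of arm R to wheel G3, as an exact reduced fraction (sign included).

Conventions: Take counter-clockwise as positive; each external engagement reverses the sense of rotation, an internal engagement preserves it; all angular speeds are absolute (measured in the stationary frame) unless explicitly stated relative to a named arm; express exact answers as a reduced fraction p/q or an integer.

7/9

topology: planetary set — G1 20T / G2 25T / G3 70T, arm = carrier (Willis)
ring teeth: 20 + 2·25 = 70
20(ω_sun−ω_arm) = −70(ω_ring−ω_arm),  ω_sun = 0, ω_ring = 1
20(0−ω_arm) = −70(1−ω_arm)  ⇒  90·ω_arm = 70  ⇒  ω_arm = 7/9
ω_out/ω_in = 7/9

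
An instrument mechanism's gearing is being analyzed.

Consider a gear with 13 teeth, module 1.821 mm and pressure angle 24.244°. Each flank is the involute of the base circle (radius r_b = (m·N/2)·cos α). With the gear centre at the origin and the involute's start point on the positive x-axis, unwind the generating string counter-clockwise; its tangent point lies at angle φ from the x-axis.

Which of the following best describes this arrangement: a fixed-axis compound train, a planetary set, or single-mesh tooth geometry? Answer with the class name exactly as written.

single-mesh involute tooth geometry (13T wheel at module 1.821)
classification: single-mesh tooth geometry

single-mesh tooth geometry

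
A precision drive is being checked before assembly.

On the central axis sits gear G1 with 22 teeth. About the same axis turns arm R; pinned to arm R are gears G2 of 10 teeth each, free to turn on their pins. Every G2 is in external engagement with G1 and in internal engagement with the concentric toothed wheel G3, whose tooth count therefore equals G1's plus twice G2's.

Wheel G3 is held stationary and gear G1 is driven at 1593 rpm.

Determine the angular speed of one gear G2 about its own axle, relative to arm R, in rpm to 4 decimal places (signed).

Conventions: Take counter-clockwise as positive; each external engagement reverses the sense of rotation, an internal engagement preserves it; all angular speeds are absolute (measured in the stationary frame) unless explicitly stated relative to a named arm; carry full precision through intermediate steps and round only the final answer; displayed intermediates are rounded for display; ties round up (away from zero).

-2299.8938 rpm

recognized (axles ride arm R): planetary set, 22/10/42 teeth
normalise by the input: solve with ω_sun = 1, then scale by 1593 rpm
ring teeth: 22 + 2·10 = 42
22(ω_sun−ω_arm) = −42(ω_ring−ω_arm),  ω_ring = 0, ω_sun = 1
22(1−ω_arm) = −42(0−ω_arm)  ⇒  64·ω_arm = 22  ⇒  ω_arm = 11/32
sun–planet mesh: 22·(1−11/32) = −10·(ω_p−ω_arm)  ⇒  ω_p−ω_arm = -231/160
scale: ω_p−ω_arm = -231/160 × 1593 rpm = -2299.8938 rpm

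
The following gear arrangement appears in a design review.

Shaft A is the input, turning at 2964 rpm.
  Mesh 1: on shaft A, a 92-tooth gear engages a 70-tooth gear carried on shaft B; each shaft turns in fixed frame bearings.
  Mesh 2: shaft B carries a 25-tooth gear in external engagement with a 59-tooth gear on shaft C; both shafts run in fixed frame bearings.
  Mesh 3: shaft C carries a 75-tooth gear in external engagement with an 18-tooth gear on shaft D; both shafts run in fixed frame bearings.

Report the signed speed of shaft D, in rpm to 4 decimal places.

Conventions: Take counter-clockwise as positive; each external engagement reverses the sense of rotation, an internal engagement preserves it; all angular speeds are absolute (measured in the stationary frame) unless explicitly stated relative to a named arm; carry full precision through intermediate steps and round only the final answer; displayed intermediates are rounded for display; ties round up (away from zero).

topology: fixed-axis compound train — 3 meshes, A→D
mesh 1 [92T→70T]: ω = 2964.0000×92/70 = 3895.5429 rpm, sense flips to −
mesh 2 [25T→59T]: ω = 3895.5429×25/59 = 1650.6538 rpm, sense flips to +
mesh 3 [75T→18T]: ω = 1650.6538×75/18 = 6877.7240 rpm, sense flips to −
signed output speed = -6877.7240 rpm

-6877.7240 rpm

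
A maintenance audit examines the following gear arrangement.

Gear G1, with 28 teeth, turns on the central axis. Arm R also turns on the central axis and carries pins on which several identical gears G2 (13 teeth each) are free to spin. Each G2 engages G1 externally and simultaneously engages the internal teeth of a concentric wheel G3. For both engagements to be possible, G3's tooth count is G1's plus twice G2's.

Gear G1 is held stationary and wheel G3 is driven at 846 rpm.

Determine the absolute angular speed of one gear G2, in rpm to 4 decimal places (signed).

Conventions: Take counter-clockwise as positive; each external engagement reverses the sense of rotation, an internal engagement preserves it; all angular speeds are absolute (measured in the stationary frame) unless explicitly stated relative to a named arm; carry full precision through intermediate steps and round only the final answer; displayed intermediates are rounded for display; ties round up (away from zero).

+1757.0769 rpm

class = planetary set [G3 = 28+2·13 = 54; Willis about the carrier]
normalise by the input: solve with ω_ring = 1, then scale by 846 rpm
ring teeth: 28 + 2·13 = 54
28(ω_sun−ω_arm) = −54(ω_ring−ω_arm),  ω_sun = 0, ω_ring = 1
28(0−ω_arm) = −54(1−ω_arm)  ⇒  82·ω_arm = 54  ⇒  ω_arm = 27/41
sun–planet mesh: 28·(0−27/41) = −13·(ω_p−ω_arm)  ⇒  ω_p−ω_arm = 756/533
ω_p = 27/41 + 756/533 = 27/13
scale: ω_p = 27/13 × 846 rpm = +1757.0769 rpm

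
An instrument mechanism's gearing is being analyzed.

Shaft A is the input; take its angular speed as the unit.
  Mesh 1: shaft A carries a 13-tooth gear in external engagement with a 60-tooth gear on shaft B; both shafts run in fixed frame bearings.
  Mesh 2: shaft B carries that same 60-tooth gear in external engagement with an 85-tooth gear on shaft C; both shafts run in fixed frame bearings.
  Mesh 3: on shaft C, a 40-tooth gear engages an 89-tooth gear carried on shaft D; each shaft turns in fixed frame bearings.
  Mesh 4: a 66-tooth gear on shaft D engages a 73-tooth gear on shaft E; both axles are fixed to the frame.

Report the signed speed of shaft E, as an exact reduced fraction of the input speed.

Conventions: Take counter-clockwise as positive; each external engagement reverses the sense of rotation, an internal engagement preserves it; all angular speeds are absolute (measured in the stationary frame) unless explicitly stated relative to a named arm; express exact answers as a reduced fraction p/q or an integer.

4-mesh fixed-axis compound train (all bearings frame-fixed)
mesh 1 [13T→60T]: |ω|/ω_in = 1×13/60 = 13/60, sense flips to −
mesh 2 [60T→85T]: |ω|/ω_in = (13/60)×60/85 = 13/85, sense flips to +
mesh 3 [40T→89T]: |ω|/ω_in = (13/85)×40/89 = 104/1513, sense flips to −
mesh 4 [66T→73T]: |ω|/ω_in = (104/1513)×66/73 = 6864/110449, sense flips to +
signed output speed (× input speed) = 6864/110449

6864/110449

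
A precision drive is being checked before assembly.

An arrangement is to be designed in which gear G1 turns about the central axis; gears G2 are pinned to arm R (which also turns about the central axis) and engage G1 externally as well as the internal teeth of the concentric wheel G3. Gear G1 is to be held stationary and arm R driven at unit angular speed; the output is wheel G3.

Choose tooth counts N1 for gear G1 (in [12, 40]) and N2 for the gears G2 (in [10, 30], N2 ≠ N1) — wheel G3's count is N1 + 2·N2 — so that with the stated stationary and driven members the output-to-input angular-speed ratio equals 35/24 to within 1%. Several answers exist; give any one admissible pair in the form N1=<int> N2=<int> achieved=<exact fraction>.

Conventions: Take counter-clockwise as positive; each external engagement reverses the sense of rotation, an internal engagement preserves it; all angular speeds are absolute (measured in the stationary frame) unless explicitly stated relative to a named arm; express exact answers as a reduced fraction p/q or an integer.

N1=22 N2=13 achieved=35/24

topology: planetary set — design target 35/24, arm = carrier (Willis)
Willis with ω_sun = 0: ω_ring/ω_arm = (N1+N3)/N3; set equal to 35/24  ⇒  N3/N1 = 1/(35/24 − 1) = 24/11
N3 = N1 + 2·N2  ⇒  N2/N1 = (N3/N1 − 1)/2 = (24/11 − 1)/2 = 13/22
smallest multiple with N1 ≥ 12 and N2 ≥ 10: k = 1  ⇒  N1 = 1·22 = 22, N2 = 1·13 = 13 (N1 ≤ 40, N2 ≤ 30, N2 ≠ N1 ✓), N3 = 22 + 2·13 = 48
check: (N1+N3)/N3 with N1 = 22, N3 = 48 gives 35/24; |achieved − target| = 0 ≤ 7/480 ✓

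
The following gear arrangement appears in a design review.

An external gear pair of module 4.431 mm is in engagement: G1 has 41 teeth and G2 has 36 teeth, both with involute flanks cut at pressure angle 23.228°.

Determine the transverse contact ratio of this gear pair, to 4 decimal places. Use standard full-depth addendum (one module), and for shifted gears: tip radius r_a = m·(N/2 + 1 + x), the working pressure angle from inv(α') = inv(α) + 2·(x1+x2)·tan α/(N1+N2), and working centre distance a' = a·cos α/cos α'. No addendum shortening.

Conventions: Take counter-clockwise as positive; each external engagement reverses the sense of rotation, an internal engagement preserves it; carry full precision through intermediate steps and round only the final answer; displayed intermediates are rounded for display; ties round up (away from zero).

class = single-mesh tooth geometry [involute pair 41T × 36T, m = 4.431]
base radii: r_b1 = 83.472621, r_b2 = 73.293033
tip radii: r_a1 = 95.266500, r_a2 = 84.189000
no profile shift: α' = α, a' = a
action lengths: √(r_a1²−r_b1²) = 45.913262, √(r_a2²−r_b2²) = 41.423653
base pitch p_b = π·m·cos α = 12.792047
CR = (45.913262 + 41.423653 − 170.593500·sin 23.22800°)/12.792047 = 1.567878
contact ratio ≈ 1.5679

1.5679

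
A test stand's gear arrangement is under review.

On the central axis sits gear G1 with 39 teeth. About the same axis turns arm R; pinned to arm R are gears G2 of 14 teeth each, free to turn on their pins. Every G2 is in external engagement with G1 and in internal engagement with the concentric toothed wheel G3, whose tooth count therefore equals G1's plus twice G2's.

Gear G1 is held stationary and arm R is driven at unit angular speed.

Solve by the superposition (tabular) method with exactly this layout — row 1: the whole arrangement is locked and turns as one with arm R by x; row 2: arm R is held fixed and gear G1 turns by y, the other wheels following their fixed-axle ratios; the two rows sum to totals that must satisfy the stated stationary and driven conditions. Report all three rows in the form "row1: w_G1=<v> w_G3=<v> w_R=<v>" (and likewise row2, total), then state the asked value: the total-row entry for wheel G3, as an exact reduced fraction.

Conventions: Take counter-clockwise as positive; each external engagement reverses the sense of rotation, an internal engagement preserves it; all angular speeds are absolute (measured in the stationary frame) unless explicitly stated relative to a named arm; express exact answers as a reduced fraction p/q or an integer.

recognized (axles ride arm R): planetary set, 39/14/67 teeth
row 1 (train locked, turned with arm): all members turn x
row 2 — arm fixed, fixed-axis ratios: sun y, ring −(39/67)·y, arm 0
boundary: total ω_sun = x + y = 0 and total ω_arm = x = 1  ⇒  y = -1, x = 1
row 2 ring = −(39/67)·(-1) = 39/67
totals (row 1 + row 2): sun 1 + (-1) = 0, ring 1 + 39/67 = 106/67, arm 1 + 0 = 1
asked cell (total, ring) = 106/67

row1: w_G1=1 w_G3=1 w_R=1
row2: w_G1=-1 w_G3=39/67 w_R=0
total: w_G1=0 w_G3=106/67 w_R=1
asked value: 106/67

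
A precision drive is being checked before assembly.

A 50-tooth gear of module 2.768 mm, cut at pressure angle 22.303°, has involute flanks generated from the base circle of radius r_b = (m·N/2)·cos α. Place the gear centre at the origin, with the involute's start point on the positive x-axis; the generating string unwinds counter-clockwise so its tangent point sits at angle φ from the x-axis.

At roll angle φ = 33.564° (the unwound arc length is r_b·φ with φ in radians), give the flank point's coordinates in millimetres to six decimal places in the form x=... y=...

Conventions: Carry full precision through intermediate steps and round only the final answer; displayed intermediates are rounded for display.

recognized (one wheel, involute flank): single-mesh tooth geometry, m = 2.768, N = 50
pitch radius r_p = m·N/2 = 2.768·50/2 = 69.200000
base radius r_b = r_p·cos α = 69.200000·cos 22.303° = 64.023138
roll angle φ = 33.564° = 0.58580231 rad
x = r_b·(cos φ + φ·sin φ) = 74.083746
y = r_b·(sin φ − φ·cos φ) = 4.144687

x=74.083746 y=4.144687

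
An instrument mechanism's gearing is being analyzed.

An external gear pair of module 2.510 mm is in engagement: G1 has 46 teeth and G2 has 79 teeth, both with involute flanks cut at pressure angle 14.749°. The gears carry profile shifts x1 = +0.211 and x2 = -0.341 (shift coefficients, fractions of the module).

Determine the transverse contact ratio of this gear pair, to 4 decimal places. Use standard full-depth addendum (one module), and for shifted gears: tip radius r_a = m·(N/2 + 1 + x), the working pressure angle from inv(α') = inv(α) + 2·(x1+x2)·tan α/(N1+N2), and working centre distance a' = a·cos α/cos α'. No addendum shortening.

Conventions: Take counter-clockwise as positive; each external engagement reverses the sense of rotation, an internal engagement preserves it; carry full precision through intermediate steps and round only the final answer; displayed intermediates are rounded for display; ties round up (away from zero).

single-mesh involute tooth geometry (46T engaging 79T at module 2.510)
base radii: r_b1 = 55.827819, r_b2 = 95.878210
tip radii: r_a1 = 60.769610, r_a2 = 100.799090
inv(α') = inv(14.749°) + 2·(+0.211-0.341)·tan α/(46+79) = 0.00529317  ⇒  α' = 14.28097°
a' = a·cos α / cos α' = 156.8750·cos 14.749°/cos 14.28097° = 156.543585
action lengths: √(r_a1²−r_b1²) = 24.004170, √(r_a2²−r_b2²) = 31.109892
base pitch p_b = π·m·cos α = 7.625577
CR = (24.004170 + 31.109892 − 156.543585·sin 14.28097°)/7.625577 = 2.163551
contact ratio ≈ 2.1636

2.1636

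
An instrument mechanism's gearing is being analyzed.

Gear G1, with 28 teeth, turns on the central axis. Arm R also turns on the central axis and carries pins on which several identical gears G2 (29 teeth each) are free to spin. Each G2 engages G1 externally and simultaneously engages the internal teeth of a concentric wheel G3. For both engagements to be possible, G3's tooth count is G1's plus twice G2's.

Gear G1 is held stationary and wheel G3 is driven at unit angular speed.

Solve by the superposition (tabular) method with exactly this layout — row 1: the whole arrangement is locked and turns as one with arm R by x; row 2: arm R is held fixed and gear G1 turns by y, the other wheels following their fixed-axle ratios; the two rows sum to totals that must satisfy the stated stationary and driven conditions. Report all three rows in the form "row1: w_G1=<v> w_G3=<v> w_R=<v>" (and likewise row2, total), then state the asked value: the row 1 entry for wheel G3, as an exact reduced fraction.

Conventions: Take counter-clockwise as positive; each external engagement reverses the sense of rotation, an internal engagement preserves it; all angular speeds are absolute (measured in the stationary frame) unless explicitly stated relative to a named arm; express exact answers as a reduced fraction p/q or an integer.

class = planetary set [G3 = 28+2·29 = 86; Willis about the carrier]
row 1 (train locked, turned with arm): all members turn x
superposition row 2 [arm held]: sun y, ring −(28/86)·y, arm 0
boundary: total ω_sun = x + y = 0 and total ω_ring = x − (28/86)·y = 1  ⇒  y = -43/57, x = 43/57
row 2 ring = −(28/86)·(-43/57) = 14/57
totals (row 1 + row 2): sun 43/57 + (-43/57) = 0, ring 43/57 + 14/57 = 1, arm 43/57 + 0 = 43/57
asked cell (row1, ring) = 43/57

row1: w_G1=43/57 w_G3=43/57 w_R=43/57
row2: w_G1=-43/57 w_G3=14/57 w_R=0
total: w_G1=0 w_G3=1 w_R=43/57
asked value: 43/57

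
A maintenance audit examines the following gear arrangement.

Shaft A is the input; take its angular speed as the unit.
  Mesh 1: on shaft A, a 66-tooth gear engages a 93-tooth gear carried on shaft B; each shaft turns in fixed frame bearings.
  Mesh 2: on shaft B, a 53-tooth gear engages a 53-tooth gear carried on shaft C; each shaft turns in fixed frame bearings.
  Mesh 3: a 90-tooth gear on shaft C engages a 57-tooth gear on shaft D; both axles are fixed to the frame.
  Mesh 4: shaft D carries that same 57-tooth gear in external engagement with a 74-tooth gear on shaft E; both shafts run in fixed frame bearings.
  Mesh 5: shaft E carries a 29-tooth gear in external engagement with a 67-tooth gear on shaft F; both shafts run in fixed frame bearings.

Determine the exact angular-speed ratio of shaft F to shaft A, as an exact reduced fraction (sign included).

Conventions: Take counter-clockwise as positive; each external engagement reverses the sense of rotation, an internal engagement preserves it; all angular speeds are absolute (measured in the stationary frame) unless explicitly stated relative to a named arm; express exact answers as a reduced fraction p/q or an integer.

-28710/76849

class = fixed-axis compound train [5 meshes; 5 ratios multiply, 5 sense flips]
mesh 1 [66T→93T]: running ratio 22/31, sense −
mesh 2 [53T→53T]: running ratio 22/31, sense +
mesh 3 [90T→57T]: running ratio 660/589, sense −
mesh 4 [57T→74T]: running ratio 990/1147, sense +
mesh 5 [29T→67T]: running ratio 28710/76849, sense −
ω_out/ω_in = -28710/76849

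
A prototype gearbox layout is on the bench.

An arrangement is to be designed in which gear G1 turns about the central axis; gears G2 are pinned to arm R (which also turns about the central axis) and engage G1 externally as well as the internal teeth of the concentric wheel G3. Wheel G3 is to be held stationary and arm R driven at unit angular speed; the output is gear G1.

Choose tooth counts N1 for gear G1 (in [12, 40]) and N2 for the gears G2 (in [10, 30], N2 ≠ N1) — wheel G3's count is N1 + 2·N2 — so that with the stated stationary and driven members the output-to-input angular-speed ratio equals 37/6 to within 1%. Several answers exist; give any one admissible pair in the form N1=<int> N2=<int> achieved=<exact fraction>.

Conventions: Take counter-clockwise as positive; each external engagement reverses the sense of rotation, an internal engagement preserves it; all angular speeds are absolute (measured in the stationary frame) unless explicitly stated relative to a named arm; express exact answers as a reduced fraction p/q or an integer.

N1=12 N2=25 achieved=37/6

design class (target 37/6): planetary set
Willis with ω_ring = 0: ω_sun/ω_arm = (N1+N3)/N1; set equal to 37/6  ⇒  N3/N1 = 37/6 − 1 = 31/6
N3 = N1 + 2·N2  ⇒  N2/N1 = (N3/N1 − 1)/2 = (31/6 − 1)/2 = 25/12
smallest multiple with N1 ≥ 12 and N2 ≥ 10: k = 1  ⇒  N1 = 1·12 = 12, N2 = 1·25 = 25 (N1 ≤ 40, N2 ≤ 30, N2 ≠ N1 ✓), N3 = 12 + 2·25 = 62
check: (N1+N3)/N1 with N1 = 12, N3 = 62 gives 37/6; |achieved − target| = 0 ≤ 37/600 ✓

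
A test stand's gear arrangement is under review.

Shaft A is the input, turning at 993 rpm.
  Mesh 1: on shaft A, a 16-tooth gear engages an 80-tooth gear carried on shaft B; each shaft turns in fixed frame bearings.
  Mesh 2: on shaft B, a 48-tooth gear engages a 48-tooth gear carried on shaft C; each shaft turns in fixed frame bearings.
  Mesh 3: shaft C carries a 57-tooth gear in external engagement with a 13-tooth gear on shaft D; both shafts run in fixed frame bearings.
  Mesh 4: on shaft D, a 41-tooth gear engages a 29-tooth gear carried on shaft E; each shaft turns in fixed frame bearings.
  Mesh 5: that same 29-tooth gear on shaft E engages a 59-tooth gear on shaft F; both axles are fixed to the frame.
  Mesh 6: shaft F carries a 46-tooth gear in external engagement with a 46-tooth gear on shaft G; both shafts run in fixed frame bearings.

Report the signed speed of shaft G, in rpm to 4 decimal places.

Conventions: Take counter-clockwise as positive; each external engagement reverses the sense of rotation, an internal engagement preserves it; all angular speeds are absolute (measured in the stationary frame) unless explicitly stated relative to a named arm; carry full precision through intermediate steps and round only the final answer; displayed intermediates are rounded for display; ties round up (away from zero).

+605.1215 rpm

topology: fixed-axis compound train — 6 meshes, A→G
mesh 1 [16T→80T]: ω = 993.0000×16/80 = 198.6000 rpm, sense flips to −
mesh 2 [48T→48T]: ω = 198.6000×48/48 = 198.6000 rpm, sense flips to +
mesh 3 [57T→13T]: ω = 198.6000×57/13 = 870.7846 rpm, sense flips to −
mesh 4 [41T→29T]: ω = 870.7846×41/29 = 1231.1093 rpm, sense flips to +
mesh 5 [29T→59T]: ω = 1231.1093×29/59 = 605.1215 rpm, sense flips to −
mesh 6 [46T→46T]: ω = 605.1215×46/46 = 605.1215 rpm, sense flips to +
signed output speed = +605.1215 rpm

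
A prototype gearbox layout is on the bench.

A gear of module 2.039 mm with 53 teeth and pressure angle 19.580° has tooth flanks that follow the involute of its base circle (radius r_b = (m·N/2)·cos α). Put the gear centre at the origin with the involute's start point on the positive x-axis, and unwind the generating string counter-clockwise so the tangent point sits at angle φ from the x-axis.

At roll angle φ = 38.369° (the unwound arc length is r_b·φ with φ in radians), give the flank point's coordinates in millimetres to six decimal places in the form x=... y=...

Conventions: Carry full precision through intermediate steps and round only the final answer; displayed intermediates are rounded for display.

recognized (one wheel, involute flank): single-mesh tooth geometry, m = 2.039, N = 53
pitch radius r_p = m·N/2 = 2.039·53/2 = 54.033500
base radius r_b = r_p·cos α = 54.033500·cos 19.580° = 50.908985
roll angle φ = 38.369° = 0.66966538 rad
x = r_b·(cos φ + φ·sin φ) = 61.075844
y = r_b·(sin φ − φ·cos φ) = 4.871293

x=61.075844 y=4.871293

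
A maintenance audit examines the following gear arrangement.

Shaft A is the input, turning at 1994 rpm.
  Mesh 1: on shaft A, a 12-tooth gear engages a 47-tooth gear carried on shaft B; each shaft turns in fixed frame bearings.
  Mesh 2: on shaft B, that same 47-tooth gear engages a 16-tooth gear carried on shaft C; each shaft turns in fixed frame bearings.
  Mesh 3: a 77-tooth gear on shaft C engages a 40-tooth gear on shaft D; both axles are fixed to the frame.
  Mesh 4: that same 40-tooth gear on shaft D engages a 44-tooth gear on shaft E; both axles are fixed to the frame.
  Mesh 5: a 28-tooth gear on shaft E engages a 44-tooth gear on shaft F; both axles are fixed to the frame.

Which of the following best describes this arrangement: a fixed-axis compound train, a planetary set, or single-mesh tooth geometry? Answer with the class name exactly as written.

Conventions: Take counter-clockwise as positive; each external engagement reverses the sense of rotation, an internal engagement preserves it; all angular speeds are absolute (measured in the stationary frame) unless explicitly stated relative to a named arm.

fixed-axis compound train

class = fixed-axis compound train [5 meshes; 5 ratios multiply, 5 sense flips]
classification: fixed-axis compound train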